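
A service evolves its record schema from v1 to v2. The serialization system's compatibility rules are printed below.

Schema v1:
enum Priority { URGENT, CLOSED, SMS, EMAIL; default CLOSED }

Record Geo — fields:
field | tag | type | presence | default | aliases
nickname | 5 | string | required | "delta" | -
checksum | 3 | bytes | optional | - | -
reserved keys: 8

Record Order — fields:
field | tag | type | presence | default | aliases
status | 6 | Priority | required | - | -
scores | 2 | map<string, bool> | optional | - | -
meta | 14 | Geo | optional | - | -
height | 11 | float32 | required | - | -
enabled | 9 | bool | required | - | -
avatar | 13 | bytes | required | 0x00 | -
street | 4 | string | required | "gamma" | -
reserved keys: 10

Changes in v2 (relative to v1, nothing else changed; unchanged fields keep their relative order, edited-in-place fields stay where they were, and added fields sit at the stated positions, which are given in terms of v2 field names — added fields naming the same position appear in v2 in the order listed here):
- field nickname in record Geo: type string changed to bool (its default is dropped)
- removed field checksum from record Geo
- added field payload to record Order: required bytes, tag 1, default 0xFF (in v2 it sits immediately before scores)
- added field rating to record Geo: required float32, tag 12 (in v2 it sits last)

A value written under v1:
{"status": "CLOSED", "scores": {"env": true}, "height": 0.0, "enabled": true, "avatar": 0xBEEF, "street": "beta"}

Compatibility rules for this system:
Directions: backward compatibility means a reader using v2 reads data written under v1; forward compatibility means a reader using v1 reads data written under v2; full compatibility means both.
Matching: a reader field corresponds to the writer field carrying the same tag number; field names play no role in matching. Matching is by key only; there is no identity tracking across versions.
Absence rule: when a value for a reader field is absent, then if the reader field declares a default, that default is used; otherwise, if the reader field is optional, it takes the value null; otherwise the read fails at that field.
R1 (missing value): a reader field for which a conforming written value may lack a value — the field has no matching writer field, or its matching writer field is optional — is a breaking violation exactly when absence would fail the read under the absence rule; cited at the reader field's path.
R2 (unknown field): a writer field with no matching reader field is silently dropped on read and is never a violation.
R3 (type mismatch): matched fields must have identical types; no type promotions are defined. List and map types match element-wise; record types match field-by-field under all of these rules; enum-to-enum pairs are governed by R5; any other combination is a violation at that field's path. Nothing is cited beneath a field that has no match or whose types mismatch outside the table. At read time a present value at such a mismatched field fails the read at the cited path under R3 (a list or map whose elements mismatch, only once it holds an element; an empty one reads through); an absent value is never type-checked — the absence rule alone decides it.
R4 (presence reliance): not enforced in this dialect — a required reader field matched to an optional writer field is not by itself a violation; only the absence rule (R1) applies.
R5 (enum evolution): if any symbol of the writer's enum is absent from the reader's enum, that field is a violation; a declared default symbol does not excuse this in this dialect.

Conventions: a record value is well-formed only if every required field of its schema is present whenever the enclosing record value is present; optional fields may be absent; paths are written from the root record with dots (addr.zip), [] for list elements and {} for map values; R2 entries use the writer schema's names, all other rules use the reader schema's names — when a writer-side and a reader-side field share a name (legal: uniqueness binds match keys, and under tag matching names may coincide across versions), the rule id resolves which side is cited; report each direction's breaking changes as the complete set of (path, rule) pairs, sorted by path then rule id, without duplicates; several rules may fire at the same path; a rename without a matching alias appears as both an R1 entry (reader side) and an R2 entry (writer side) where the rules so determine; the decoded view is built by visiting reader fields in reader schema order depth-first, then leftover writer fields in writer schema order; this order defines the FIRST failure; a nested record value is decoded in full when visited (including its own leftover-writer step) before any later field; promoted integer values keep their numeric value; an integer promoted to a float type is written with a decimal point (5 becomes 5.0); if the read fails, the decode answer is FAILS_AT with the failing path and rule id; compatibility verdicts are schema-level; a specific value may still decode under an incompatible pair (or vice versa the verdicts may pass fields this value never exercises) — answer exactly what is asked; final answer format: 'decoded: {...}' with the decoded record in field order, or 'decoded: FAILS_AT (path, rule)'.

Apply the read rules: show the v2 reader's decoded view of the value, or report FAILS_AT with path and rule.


decoded: {"status": "CLOSED", "payload": 0xFF, "scores": {"env": true}, "meta": null, "height": 0.0, "enabled": true, "avatar": 0xBEEF, "street": "beta"}

each type pair in Order: writer, then reader
decoding the Order value with the v2 reader:
  status := "CLOSED"
  payload := 0xFF (no value, default fills)
  scores := {"env": true}
  meta := null (not supplied -> null)
  height := 0.0
  enabled := true
  avatar := 0xBEEF
  street := "beta"
  => decoded: {"status": "CLOSED", "payload": 0xFF, "scores": {"env": true}, "meta": null, "height": 0.0, "enabled": true, "avatar": 0xBEEF, "street": "beta"}
remaining Order differences; none change what is asked:
  field nickname in record Geo: type string changed to bool (its default is dropped) -> affects the rule determinations only; this particular Order value decodes identically
  removed field checksum from record Geo -> no rule fires on it and the decoded Order view is identical with or without it
  added field rating to record Geo: required float32, tag 12 (in v2 it sits last) -> affects the rule determinations only; this particular Order value decodes identically


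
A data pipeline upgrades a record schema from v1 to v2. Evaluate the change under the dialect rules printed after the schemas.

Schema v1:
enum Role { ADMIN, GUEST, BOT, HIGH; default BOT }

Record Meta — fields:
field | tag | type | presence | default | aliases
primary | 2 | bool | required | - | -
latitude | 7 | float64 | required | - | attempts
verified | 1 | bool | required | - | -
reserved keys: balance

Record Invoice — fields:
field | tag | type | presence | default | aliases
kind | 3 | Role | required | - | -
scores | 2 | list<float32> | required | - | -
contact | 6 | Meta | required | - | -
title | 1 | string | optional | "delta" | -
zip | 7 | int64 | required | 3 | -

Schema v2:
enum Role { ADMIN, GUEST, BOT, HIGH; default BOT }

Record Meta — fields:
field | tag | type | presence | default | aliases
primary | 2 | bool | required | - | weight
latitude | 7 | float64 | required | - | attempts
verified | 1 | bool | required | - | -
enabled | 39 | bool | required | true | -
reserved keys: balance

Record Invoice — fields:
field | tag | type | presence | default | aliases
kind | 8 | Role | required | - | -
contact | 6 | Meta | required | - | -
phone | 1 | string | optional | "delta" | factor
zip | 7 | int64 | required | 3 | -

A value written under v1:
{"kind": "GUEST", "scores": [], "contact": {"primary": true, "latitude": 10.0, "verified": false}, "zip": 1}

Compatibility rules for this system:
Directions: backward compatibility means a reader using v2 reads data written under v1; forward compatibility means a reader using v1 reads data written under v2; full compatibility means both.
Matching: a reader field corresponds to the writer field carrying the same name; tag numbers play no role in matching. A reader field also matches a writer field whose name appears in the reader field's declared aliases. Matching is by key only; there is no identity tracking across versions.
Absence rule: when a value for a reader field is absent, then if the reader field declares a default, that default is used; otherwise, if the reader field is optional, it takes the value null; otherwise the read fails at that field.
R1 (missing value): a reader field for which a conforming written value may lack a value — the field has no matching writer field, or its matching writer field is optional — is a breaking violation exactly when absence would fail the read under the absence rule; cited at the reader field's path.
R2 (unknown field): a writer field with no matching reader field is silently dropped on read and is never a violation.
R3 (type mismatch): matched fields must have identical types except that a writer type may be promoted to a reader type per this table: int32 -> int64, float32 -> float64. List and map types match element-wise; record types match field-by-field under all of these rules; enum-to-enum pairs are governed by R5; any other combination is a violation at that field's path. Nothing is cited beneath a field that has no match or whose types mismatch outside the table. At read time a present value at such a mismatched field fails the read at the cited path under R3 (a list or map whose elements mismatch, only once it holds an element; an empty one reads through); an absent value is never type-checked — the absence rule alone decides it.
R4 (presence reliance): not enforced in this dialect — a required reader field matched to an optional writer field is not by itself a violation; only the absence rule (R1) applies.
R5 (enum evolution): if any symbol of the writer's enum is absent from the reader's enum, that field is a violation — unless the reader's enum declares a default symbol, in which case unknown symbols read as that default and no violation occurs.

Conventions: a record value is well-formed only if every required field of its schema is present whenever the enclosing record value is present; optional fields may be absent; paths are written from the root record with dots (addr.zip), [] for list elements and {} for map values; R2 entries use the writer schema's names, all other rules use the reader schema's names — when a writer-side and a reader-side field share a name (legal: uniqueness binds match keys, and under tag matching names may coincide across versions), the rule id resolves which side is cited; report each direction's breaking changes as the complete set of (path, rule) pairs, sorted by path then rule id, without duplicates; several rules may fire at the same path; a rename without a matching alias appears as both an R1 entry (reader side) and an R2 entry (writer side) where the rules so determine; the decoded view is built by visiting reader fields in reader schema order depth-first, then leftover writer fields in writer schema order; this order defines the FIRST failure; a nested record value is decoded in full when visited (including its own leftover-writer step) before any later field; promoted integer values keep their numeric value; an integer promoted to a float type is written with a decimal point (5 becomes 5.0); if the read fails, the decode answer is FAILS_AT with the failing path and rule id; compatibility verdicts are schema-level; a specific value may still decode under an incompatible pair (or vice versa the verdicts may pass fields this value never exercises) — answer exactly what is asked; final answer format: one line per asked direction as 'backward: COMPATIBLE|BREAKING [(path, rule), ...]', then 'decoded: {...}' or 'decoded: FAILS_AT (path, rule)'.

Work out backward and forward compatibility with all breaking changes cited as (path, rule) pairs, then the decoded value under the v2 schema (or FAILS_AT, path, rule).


each type pair in Invoice: writer, then reader
backward for Invoice (reader v2, writer v1):
  kind: paired with writer kind (Role -> Role; writer required)
  contact: paired with writer contact (Meta -> Meta; writer required)
  no writer field matches reader phone
  zip: paired with writer zip (int64 -> int64; writer required)
  leftover writer field: scores
  leftover writer field: title
  contact.primary: paired with writer contact.primary (bool -> bool; writer required)
  contact.latitude: paired with writer contact.latitude (float64 -> float64; writer required)
  contact.verified: paired with writer contact.verified (bool -> bool; writer required)
  no writer field matches reader contact.enabled
  => no violations; backward on Invoice: COMPATIBLE
forward for Invoice (reader v1, writer v2):
  kind: paired with writer kind (Role -> Role; writer required)
  no writer field matches reader scores
  contact: paired with writer contact (Meta -> Meta; writer required)
  no writer field matches reader title
  zip: paired with writer zip (int64 -> int64; writer required)
  leftover writer field: phone
  contact.primary: paired with writer contact.primary (bool -> bool; writer required)
  contact.latitude: paired with writer contact.latitude (float64 -> float64; writer required)
  contact.verified: paired with writer contact.verified (bool -> bool; writer required)
  leftover writer field: contact.enabled
  breaking: (scores, R1)
  => 1 violation(s): forward is BREAKING for Invoice
decoding the Invoice value with the v2 reader:
  kind := "GUEST"
  contact.primary := true
  contact.latitude := 10.0
  contact.verified := false
  contact.enabled := true (missing; default applied)
  phone := "delta" (missing; default applied)
  zip := 1
  writer scores: no reader field; dropped
  => decoded: {"kind": "GUEST", "contact": {"primary": true, "latitude": 10.0, "verified": false, "enabled": true}, "phone": "delta", "zip": 1}

backward: COMPATIBLE []; forward: BREAKING [(scores, R1)]; decoded: {"kind": "GUEST", "contact": {"primary": true, "latitude": 10.0, "verified": false, "enabled": true}, "phone": "delta", "zip": 1}


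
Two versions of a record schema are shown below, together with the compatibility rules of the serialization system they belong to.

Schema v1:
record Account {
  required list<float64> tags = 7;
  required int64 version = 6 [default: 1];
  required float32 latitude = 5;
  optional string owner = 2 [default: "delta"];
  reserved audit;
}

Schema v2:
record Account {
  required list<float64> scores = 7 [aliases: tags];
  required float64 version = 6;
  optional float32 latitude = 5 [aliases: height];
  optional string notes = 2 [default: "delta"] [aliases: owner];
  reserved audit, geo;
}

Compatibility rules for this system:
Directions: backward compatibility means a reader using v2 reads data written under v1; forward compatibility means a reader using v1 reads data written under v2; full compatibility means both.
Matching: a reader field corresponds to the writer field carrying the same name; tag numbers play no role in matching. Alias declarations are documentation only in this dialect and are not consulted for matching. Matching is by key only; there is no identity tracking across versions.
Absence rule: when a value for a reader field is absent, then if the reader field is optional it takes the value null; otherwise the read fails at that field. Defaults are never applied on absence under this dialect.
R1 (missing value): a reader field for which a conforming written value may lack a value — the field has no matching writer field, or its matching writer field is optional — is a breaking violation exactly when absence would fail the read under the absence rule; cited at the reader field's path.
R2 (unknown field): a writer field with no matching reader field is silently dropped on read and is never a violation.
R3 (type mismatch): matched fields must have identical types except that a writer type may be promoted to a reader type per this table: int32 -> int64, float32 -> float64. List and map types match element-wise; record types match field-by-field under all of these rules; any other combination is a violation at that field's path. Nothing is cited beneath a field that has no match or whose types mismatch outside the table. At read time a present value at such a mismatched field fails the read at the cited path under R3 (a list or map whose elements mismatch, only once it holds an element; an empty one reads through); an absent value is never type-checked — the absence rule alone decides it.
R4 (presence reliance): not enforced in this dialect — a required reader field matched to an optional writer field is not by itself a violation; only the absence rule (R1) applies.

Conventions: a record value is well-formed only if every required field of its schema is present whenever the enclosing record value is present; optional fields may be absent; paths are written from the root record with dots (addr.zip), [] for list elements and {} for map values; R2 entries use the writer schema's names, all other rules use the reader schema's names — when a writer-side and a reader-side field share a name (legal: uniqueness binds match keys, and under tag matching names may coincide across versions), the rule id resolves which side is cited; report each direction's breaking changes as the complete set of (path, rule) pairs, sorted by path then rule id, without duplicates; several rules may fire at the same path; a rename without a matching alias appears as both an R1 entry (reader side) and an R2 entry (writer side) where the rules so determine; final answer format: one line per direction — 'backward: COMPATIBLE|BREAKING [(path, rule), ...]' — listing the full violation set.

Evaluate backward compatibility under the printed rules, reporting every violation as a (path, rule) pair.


backward: BREAKING [(scores, R1), (version, R3)]

the writer's type comes first in each Account pair
backward for Account (reader v2, writer v1):
  scores: no writer-side match
  int64 -> float64, writer required: version aligns to version
  float32 -> float32, writer required: latitude aligns to latitude
  notes: no writer-side match
  writer field tags has no reader counterpart
  writer field owner has no reader counterpart
  R1 fires at scores
  R3 fires at version
  => backward verdict for Account: BREAKING, 2 violation(s)
ruling out the remaining Account differences:
  field latitude in record Account: required changed to optional -> affects forward compatibility only, which is not asked
  renamed field owner to notes in record Account (alias owner declared on the renamed field) -> inert for the asked Account verdict: nothing fires


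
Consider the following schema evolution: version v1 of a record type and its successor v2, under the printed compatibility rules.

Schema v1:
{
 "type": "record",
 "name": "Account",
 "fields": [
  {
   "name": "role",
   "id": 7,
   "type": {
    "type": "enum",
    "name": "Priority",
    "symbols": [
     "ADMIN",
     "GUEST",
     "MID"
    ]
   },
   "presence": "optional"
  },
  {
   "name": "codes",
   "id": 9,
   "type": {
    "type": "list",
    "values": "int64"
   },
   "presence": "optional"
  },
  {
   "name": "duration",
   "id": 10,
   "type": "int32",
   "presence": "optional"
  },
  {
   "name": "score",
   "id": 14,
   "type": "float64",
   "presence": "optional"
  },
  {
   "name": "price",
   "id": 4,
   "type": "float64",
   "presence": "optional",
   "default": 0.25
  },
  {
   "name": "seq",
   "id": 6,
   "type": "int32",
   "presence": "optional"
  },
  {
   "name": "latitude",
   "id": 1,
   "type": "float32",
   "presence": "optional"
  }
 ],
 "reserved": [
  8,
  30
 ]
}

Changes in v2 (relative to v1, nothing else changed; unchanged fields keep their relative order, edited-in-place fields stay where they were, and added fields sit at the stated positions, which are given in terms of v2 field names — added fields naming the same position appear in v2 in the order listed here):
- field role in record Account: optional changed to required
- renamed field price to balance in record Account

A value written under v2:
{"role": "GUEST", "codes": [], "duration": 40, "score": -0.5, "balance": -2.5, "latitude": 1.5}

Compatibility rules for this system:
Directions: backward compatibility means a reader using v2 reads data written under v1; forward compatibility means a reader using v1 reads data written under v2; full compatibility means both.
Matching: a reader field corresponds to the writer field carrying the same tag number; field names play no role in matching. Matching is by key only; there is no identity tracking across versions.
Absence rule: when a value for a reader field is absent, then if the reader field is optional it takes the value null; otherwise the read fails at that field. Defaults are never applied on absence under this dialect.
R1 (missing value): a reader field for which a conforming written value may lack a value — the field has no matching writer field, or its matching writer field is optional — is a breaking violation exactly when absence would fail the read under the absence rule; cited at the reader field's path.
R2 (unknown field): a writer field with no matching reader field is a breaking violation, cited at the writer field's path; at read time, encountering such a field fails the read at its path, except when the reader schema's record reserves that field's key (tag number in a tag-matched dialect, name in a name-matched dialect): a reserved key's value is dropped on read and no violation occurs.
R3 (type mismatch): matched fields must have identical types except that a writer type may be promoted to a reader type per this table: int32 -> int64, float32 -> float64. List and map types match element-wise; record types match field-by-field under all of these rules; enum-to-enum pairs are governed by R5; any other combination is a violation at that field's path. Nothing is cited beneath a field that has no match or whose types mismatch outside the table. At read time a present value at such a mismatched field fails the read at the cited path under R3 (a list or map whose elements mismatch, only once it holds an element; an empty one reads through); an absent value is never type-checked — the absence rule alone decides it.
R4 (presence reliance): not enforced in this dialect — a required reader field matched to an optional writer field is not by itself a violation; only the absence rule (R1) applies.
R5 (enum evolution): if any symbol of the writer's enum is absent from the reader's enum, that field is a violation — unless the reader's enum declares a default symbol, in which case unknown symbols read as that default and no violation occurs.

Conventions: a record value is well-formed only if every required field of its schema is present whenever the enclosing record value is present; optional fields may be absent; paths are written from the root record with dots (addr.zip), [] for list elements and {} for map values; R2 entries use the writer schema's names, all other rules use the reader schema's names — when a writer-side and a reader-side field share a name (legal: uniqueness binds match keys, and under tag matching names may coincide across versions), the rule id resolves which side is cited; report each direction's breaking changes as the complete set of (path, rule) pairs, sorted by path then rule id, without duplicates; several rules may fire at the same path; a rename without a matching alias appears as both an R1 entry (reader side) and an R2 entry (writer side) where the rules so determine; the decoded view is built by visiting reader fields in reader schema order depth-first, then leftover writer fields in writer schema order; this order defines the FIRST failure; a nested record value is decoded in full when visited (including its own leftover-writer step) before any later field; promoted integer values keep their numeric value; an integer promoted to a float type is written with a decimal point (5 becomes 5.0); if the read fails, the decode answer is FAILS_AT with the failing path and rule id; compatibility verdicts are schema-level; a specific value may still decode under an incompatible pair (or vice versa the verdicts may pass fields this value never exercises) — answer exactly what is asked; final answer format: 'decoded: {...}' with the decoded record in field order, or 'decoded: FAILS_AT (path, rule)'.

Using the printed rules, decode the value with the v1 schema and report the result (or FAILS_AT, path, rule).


decoded: {"role": "GUEST", "codes": [], "duration": 40, "score": -0.5, "price": -2.5, "seq": null, "latitude": 1.5}

each type pair in Account: writer, then reader
decoding the Account value with the v1 reader:
  role := "GUEST"
  codes := []
  duration := 40
  score := -0.5
  price := -2.5 (from writer balance)
  seq := null (absent, optional -> null)
  latitude := 1.5
  => decoded: {"role": "GUEST", "codes": [], "duration": 40, "score": -0.5, "price": -2.5, "seq": null, "latitude": 1.5}
the other Account changes do not affect what is asked:
  field role in record Account: optional changed to required -> matters for Account compatibility verdicts, not for this value's decode
  renamed field price to balance in record Account -> fires no rule on Account under this dialect and leaves the result unchanged


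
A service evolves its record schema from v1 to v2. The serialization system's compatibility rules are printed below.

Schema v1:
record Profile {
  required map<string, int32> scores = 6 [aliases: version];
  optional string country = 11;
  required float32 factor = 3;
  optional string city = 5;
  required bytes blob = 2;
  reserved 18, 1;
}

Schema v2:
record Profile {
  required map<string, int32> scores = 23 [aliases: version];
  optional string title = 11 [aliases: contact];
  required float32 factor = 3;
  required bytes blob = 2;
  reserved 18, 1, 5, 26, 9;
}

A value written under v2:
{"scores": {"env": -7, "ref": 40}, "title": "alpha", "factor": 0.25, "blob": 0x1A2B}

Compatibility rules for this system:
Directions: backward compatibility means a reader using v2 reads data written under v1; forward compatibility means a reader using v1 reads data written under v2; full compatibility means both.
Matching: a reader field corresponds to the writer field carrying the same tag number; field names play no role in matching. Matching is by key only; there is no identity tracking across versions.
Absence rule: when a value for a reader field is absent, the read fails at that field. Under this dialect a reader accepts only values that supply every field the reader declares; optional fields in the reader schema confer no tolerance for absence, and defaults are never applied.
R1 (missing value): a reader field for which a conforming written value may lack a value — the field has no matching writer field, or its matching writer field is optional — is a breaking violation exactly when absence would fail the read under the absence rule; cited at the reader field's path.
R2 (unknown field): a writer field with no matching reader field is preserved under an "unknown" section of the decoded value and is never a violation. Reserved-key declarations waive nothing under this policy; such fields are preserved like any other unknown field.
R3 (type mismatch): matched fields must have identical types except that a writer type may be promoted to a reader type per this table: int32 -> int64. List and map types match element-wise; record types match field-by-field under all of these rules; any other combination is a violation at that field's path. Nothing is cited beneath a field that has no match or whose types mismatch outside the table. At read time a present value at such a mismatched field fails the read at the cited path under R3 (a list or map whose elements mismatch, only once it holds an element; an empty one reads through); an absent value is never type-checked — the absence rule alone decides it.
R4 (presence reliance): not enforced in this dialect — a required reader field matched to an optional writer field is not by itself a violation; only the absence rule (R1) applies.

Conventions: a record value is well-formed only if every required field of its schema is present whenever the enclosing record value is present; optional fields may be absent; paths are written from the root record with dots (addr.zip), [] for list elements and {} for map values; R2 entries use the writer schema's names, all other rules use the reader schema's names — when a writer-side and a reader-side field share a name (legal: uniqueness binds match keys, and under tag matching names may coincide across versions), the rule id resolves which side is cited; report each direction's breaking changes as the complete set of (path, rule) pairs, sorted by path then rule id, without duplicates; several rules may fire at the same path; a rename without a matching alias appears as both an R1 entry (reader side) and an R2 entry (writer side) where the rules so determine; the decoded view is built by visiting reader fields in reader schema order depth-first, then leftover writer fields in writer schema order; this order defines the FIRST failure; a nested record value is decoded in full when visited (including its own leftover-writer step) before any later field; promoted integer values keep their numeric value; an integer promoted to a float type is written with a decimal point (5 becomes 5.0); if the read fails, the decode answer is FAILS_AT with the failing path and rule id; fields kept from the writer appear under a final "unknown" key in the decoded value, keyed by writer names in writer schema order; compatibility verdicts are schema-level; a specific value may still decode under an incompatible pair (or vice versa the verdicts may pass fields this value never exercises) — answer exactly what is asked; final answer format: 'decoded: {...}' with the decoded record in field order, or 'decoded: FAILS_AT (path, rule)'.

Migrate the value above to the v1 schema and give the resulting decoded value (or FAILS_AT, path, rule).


each type pair in Profile: writer, then reader
decode walk for Profile under reader schema v1:
  read fails at scores under R1 (no fill)
  => FAILS_AT (scores, R1)
the rest of the Profile diff is inert for this question:
  renamed field country to title in record Profile -> a verdict-level change on Profile — the shown value reads the same
  removed field city from record Profile (its key 5 joins the reserved list) -> a verdict-level change on Profile — the shown value reads the same

decoded: FAILS_AT (scores, R1)


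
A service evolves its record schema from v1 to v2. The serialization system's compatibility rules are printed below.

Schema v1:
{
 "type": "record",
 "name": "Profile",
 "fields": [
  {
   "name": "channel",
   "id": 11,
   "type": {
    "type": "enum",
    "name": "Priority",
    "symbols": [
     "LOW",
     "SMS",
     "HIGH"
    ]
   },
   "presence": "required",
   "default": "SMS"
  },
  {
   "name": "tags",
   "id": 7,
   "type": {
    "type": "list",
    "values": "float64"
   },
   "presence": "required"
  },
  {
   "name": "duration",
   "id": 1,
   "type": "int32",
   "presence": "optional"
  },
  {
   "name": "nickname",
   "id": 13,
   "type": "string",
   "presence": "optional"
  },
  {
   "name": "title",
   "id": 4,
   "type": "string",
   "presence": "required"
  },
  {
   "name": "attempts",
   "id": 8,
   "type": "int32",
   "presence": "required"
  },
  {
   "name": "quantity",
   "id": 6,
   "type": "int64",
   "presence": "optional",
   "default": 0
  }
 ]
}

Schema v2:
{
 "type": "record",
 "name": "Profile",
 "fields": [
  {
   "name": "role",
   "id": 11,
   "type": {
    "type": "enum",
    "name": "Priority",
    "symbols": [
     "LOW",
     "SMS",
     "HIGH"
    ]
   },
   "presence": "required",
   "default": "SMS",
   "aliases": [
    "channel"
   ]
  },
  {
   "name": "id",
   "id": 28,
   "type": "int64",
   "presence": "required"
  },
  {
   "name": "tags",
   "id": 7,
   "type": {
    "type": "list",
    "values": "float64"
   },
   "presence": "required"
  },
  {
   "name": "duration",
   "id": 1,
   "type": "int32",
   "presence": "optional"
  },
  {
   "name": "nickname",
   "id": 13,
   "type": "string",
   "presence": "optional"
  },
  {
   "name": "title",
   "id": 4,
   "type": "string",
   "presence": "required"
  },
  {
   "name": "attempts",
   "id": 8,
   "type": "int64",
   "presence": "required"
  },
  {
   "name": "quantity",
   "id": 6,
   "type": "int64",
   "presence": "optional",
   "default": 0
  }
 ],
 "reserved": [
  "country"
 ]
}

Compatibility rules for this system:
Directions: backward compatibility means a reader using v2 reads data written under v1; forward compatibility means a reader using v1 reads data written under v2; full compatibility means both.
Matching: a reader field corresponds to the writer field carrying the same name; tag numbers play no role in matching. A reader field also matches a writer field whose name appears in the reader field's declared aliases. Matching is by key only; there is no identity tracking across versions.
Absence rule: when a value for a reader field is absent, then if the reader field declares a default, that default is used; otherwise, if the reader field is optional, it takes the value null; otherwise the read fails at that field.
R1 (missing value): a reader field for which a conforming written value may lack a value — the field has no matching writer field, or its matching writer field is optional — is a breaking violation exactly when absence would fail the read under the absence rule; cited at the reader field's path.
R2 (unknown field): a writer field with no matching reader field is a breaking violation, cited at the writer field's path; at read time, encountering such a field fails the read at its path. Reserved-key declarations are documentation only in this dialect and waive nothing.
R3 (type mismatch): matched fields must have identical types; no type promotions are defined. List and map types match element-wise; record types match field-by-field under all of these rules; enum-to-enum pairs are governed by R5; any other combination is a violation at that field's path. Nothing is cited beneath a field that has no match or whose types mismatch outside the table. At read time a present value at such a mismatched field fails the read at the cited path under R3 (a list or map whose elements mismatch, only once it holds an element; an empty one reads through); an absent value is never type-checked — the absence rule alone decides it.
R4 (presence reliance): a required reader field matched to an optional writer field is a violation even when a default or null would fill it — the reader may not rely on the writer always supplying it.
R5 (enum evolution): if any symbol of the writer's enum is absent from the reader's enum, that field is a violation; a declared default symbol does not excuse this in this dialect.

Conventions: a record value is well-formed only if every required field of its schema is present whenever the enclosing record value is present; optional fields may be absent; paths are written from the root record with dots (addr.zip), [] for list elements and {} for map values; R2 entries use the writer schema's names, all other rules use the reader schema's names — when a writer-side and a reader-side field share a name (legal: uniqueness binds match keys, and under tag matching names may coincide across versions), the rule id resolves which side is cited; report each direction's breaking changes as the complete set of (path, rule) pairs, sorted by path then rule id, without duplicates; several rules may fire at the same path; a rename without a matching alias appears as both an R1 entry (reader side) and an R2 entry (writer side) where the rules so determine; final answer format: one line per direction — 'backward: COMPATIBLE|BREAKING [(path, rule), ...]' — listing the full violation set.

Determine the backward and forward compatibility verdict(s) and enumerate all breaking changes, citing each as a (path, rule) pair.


backward: BREAKING [(attempts, R3), (id, R1)]; forward: BREAKING [(attempts, R3), (id, R2), (role, R2)]

each type pair in Profile: writer, then reader
backward for Profile (reader v2, writer v1):
  Priority -> Priority, writer required: role aligns to channel
  id has no writer counterpart
  list<float64> -> list<float64>, writer required: tags aligns to tags
  int32 -> int32, writer optional: duration aligns to duration
  string -> string, writer optional: nickname aligns to nickname
  string -> string, writer required: title aligns to title
  int32 -> int64, writer required: attempts aligns to attempts
  int64 -> int64, writer optional: quantity aligns to quantity
  R3 fires at attempts
  R1 fires at id
  => 2 violation(s): backward is BREAKING for Profile
forward for Profile (reader v1, writer v2):
  channel has no writer counterpart
  list<float64> -> list<float64>, writer required: tags aligns to tags
  int32 -> int32, writer optional: duration aligns to duration
  string -> string, writer optional: nickname aligns to nickname
  string -> string, writer required: title aligns to title
  int64 -> int32, writer required: attempts aligns to attempts
  int64 -> int64, writer optional: quantity aligns to quantity
  writer role: unknown to reader
  writer id: unknown to reader
  R3 fires at attempts
  R2 fires at id
  R2 fires at role
  => 3 violation(s): forward is BREAKING for Profile


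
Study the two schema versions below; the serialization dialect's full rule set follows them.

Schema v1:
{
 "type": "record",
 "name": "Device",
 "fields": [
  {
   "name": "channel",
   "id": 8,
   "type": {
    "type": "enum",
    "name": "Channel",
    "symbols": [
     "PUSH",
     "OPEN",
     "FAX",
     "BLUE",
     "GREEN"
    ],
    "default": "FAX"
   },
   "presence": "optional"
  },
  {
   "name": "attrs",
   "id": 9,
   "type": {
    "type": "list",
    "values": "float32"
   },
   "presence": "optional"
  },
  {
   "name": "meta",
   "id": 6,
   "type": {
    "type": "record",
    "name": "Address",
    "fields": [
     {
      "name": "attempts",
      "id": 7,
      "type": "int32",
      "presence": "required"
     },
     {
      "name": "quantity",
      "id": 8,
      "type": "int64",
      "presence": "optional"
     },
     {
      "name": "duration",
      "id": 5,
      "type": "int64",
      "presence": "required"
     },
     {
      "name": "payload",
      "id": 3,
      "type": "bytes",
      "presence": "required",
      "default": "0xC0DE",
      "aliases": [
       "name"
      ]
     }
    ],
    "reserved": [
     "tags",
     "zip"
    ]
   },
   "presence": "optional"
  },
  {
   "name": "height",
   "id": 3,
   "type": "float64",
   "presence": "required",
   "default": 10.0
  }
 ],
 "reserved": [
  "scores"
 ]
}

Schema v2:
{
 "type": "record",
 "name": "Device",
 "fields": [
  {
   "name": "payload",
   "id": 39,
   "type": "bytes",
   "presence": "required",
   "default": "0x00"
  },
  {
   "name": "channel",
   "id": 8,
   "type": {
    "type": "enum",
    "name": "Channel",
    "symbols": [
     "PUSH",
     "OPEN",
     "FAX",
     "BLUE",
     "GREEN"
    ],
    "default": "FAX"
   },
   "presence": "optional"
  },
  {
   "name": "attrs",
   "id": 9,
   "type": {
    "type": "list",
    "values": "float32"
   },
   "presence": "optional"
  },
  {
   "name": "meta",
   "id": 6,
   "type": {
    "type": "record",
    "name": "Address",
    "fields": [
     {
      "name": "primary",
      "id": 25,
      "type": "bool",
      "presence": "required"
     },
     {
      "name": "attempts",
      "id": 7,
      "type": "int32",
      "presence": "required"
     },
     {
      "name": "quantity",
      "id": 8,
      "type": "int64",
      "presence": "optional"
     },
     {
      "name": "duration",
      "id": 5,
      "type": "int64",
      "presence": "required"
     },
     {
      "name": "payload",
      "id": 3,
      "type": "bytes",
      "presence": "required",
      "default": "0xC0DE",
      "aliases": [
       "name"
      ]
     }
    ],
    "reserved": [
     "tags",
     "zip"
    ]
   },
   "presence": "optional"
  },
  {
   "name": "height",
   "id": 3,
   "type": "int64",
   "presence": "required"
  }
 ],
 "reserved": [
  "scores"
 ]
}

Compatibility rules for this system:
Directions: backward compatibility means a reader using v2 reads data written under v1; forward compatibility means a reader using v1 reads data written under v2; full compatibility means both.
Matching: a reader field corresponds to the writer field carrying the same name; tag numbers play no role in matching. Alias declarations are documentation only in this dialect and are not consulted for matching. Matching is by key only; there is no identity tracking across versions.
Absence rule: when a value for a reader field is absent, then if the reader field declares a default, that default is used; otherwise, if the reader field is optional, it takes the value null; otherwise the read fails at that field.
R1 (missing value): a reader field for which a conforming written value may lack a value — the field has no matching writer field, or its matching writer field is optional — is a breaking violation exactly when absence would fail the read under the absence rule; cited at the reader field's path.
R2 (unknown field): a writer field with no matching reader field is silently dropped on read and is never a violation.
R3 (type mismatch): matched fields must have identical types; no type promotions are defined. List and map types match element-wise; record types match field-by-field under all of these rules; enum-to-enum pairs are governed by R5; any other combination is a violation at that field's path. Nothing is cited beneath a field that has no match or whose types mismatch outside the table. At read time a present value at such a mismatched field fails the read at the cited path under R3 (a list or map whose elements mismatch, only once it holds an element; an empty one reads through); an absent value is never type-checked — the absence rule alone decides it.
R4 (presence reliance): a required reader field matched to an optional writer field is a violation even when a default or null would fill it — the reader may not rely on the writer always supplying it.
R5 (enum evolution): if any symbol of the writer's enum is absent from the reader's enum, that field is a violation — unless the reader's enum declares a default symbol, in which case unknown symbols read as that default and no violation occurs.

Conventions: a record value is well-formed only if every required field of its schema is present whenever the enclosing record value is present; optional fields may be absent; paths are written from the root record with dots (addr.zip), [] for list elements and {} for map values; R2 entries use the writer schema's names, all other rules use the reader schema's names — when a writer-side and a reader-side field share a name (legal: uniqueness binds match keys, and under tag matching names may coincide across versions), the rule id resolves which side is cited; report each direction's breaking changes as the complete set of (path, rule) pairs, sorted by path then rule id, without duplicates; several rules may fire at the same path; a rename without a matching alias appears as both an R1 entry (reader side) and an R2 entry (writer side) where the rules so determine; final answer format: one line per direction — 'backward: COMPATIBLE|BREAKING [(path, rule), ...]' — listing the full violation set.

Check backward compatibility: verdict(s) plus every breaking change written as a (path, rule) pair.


backward: BREAKING [(height, R3), (meta.primary, R1)]

the writer's type comes first in each Device pair
backward analysis of Device with v2 as reader and v1 as writer:
  no writer field matches reader payload
  Channel -> Channel, writer optional: channel aligns to channel
  list<float32> -> list<float32>, writer optional: attrs aligns to attrs
  Address -> Address, writer optional: meta aligns to meta
  float64 -> int64, writer required: height aligns to height
  no writer field matches reader meta.primary
  int32 -> int32, writer required: meta.attempts aligns to meta.attempts
  int64 -> int64, writer optional: meta.quantity aligns to meta.quantity
  int64 -> int64, writer required: meta.duration aligns to meta.duration
  bytes -> bytes, writer required: meta.payload aligns to meta.payload
  violation R3 at height
  violation R1 at meta.primary
  => backward: BREAKING (2)
remaining Device differences; none change what is asked:
  added field payload to record Device: required bytes, tag 39, default 0x00 (in v2 it sits immediately before channel) -> fires no rule on Device, leaving the asked answer as it is
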